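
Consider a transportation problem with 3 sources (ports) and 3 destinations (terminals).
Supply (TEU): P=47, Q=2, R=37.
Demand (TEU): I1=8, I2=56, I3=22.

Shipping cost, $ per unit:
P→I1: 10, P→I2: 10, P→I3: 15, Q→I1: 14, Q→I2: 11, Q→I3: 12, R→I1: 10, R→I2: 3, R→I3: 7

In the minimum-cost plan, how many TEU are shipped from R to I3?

20

Optimal shipments:
  P->I1: 8 TEU
  P->I2: 39 TEU
  Q->I3: 2 TEU
  R->I2: 17 TEU
  R->I3: 20 TEU
Total cost = $685.
So R→I3 carries 20 TEU.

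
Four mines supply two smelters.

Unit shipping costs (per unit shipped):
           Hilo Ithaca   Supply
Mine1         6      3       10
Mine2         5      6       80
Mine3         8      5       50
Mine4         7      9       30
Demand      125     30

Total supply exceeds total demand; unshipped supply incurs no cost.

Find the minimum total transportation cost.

860

An optimal shipping plan:
  Mine1->Ithaca: 10 × 3 = 30
  Mine2->Hilo: 80 × 5 = 400
  Mine3->Hilo: 15 × 8 = 120
  Mine3->Ithaca: 20 × 5 = 100
  Mine4->Hilo: 30 × 7 = 210
Total = 30 + 400 + 120 + 100 + 210 = 860.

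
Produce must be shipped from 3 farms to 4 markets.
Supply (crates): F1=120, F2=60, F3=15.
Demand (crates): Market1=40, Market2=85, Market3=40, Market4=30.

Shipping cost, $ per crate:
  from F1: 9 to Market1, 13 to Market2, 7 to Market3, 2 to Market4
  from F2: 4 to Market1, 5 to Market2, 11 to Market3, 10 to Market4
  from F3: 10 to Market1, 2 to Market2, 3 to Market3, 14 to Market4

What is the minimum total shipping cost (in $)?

1160

An optimal shipping plan:
  F1→Market1: 40 × $9 = $360
  F1→Market2: 10 × $13 = $130
  F1→Market3: 40 × $7 = $280
  F1→Market4: 30 × $2 = $60
  F2→Market2: 60 × $5 = $300
  F3→Market2: 15 × $2 = $30
Total = 360 + 130 + 280 + 60 + 300 + 30 = $1160.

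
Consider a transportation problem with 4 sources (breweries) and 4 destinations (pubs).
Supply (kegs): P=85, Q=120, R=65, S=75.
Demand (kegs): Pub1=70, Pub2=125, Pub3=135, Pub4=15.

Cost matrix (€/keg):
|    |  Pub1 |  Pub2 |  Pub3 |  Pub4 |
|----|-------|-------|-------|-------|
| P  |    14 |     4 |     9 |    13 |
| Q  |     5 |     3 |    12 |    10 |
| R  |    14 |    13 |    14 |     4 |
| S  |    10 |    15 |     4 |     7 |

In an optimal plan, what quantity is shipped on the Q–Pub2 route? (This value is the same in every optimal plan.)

Solving gives:
  P->Pub2: 75 kegs
  P->Pub3: 10 kegs
  Q->Pub1: 70 kegs
  Q->Pub2: 50 kegs
  R->Pub3: 50 kegs
  R->Pub4: 15 kegs
  S->Pub3: 75 kegs
Total cost = €1950.
So Q→Pub2 carries 50 kegs.

50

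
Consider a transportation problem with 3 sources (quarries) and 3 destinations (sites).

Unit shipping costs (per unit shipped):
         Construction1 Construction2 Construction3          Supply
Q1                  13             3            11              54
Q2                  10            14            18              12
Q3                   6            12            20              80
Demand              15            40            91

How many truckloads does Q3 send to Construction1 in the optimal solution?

15

Optimal shipments:
  Q1 to Construction3: 54 × 11 = 594
  Q2 to Construction3: 12 × 18 = 216
  Q3 to Construction1: 15 × 6 = 90
  Q3 to Construction2: 40 × 12 = 480
  Q3 to Construction3: 25 × 20 = 500
Total cost = 1880.
So Q3→Construction1 carries 15 truckloads.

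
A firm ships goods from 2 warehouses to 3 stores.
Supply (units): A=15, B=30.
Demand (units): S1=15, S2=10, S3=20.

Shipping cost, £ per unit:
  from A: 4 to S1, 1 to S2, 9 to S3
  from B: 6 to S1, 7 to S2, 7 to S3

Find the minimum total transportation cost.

230

An optimal shipping plan:
  A->S1: 5 × £4 = £20
  A->S2: 10 × £1 = £10
  B->S1: 10 × £6 = £60
  B->S3: 20 × £7 = £140
Total = 20 + 10 + 60 + 140 = £230.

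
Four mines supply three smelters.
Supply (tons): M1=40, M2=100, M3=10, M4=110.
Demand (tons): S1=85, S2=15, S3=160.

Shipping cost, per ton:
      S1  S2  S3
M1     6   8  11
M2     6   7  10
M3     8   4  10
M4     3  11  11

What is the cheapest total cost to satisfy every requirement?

1995

One minimum-cost allocation:
  M1 to S2: 5 × 8 = 40
  M1 to S3: 35 × 11 = 385
  M2 to S3: 100 × 10 = 1000
  M3 to S2: 10 × 4 = 40
  M4 to S1: 85 × 3 = 255
  M4 to S3: 25 × 11 = 275
Total = 40 + 385 + 1000 + 40 + 255 + 275 = 1995.
(Supply check: M1 ships 40; M2 ships 100; M3 ships 10; M4 ships 110.)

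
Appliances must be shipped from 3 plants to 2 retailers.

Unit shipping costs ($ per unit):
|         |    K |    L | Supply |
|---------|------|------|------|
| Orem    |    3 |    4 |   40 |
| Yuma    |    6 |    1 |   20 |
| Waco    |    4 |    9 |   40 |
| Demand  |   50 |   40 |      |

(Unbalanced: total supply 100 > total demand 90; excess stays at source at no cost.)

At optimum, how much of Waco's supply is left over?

10

Minimum-cost shipments:
  Orem to K: 20 × $3 = $60
  Orem to L: 20 × $4 = $80
  Yuma to L: 20 × $1 = $20
  Waco to K: 30 × $4 = $120
Total cost = $280.
Waco ships 30 of its 40, leaving 10.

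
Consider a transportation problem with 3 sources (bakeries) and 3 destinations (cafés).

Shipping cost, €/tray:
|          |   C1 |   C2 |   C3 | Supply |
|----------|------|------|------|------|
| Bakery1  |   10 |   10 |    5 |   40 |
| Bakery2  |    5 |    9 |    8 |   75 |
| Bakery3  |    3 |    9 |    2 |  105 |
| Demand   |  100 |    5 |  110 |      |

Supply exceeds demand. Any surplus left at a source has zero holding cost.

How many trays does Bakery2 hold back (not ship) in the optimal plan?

0

Minimum-cost shipments:
  Bakery1–C2: 5 × €10 = €50
  Bakery1–C3: 30 × €5 = €150
  Bakery2–C1: 75 × €5 = €375
  Bakery3–C1: 25 × €3 = €75
  Bakery3–C3: 80 × €2 = €160
Total cost = €810.
Bakery2 ships 75 of its 75, leaving 0.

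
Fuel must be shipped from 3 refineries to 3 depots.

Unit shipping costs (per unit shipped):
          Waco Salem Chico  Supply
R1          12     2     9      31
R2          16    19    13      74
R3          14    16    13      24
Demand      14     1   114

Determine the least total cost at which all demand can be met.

1560

An optimal shipping plan:
  R1–Salem: 1 × 2 = 2
  R1–Chico: 30 × 9 = 270
  R2–Chico: 74 × 13 = 962
  R3–Waco: 14 × 14 = 196
  R3–Chico: 10 × 13 = 130
Total = 2 + 270 + 962 + 196 + 130 = 1560.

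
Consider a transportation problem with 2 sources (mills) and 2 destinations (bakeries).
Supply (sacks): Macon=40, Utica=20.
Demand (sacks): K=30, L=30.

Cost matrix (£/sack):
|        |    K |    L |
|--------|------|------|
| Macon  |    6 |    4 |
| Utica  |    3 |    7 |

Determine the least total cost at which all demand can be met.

240

One minimum-cost allocation:
  Macon–K: 10 sacks
  Macon–L: 30 sacks
  Utica–K: 20 sacks
Total cost = £240.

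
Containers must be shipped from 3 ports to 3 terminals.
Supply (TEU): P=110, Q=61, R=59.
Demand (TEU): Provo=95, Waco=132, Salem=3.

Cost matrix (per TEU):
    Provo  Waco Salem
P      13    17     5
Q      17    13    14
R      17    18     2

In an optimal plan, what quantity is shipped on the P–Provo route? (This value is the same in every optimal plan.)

95

The minimum-cost plan:
  P to Provo: 95 × 13 = 1235
  P to Waco: 15 × 17 = 255
  Q to Waco: 61 × 13 = 793
  R to Waco: 56 × 18 = 1008
  R to Salem: 3 × 2 = 6
Total cost = 3297.
So P→Provo carries 95 TEU.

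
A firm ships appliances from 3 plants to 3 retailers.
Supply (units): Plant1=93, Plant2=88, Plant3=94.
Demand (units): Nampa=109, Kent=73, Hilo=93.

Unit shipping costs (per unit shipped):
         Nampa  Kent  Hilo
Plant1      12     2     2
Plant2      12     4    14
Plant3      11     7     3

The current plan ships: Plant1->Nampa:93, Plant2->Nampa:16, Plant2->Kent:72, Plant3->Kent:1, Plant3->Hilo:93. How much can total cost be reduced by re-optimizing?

190

Current plan cost = 93·12 + 16·12 + 72·4 + 1·7 + 93·3 = 1882.
Optimal plan:
  Plant1 to Hilo: 93 × 2 = 186
  Plant2 to Nampa: 15 × 12 = 180
  Plant2 to Kent: 73 × 4 = 292
  Plant3 to Nampa: 94 × 11 = 1034
Optimal cost = 1692.
Saving = 1882 − 1692 = 190.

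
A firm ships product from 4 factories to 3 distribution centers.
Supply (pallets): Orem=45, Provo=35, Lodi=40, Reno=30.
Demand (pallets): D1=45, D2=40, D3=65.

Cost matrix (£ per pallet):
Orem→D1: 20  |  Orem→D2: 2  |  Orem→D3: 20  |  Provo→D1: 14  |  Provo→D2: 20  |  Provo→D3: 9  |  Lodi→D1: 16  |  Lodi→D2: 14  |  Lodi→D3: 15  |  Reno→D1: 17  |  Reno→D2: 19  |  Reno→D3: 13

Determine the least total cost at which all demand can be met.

One minimum-cost allocation:
  Orem→D1: 5 × £20 = £100
  Orem→D2: 40 × £2 = £80
  Provo→D3: 35 × £9 = £315
  Lodi→D1: 40 × £16 = £640
  Reno→D3: 30 × £13 = £390
Total = 100 + 80 + 315 + 640 + 390 = £1525.
(Supply check: Orem ships 45; Provo ships 35; Lodi ships 40; Reno ships 30.)

1525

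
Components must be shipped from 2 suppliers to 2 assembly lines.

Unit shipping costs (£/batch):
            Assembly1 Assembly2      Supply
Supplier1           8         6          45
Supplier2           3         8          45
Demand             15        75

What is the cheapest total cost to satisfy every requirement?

555

Optimal allocation:
  Supplier1→Assembly2: 45 batches
  Supplier2→Assembly1: 15 batches
  Supplier2→Assembly2: 30 batches
Total cost = £555.
(Supply check: Supplier1 ships 45; Supplier2 ships 45.)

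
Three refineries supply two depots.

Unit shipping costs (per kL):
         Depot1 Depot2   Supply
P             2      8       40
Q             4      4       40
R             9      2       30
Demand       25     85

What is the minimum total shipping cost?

390

One minimum-cost allocation:
  P→Depot1: 25 kL
  P→Depot2: 15 kL
  Q→Depot2: 40 kL
  R→Depot2: 30 kL
Total cost = 390.
(Supply check: P ships 40; Q ships 40; R ships 30.)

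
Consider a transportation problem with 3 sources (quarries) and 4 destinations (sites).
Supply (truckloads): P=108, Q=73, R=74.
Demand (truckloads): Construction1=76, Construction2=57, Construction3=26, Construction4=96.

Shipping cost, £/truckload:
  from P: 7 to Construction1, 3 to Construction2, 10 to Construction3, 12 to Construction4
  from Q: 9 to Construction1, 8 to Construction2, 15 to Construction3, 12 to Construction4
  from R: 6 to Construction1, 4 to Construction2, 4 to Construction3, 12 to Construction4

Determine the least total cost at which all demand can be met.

1911

One minimum-cost allocation:
  P–Construction1: 28 × £7 = £196
  P–Construction2: 57 × £3 = £171
  P–Construction4: 23 × £12 = £276
  Q–Construction4: 73 × £12 = £876
  R–Construction1: 48 × £6 = £288
  R–Construction3: 26 × £4 = £104
Total = 196 + 171 + 276 + 876 + 288 + 104 = £1911.
(Supply check: P ships 108; Q ships 73; R ships 74.)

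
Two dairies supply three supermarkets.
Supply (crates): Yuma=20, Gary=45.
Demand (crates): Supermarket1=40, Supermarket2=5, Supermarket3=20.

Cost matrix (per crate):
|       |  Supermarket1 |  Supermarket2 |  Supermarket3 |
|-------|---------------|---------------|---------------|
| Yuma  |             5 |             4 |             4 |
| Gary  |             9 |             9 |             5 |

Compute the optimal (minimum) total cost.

420

Optimal allocation:
  Yuma–Supermarket1: 15 × 5 = 75
  Yuma–Supermarket2: 5 × 4 = 20
  Gary–Supermarket1: 25 × 9 = 225
  Gary–Supermarket3: 20 × 5 = 100
Total = 75 + 20 + 225 + 100 = 420.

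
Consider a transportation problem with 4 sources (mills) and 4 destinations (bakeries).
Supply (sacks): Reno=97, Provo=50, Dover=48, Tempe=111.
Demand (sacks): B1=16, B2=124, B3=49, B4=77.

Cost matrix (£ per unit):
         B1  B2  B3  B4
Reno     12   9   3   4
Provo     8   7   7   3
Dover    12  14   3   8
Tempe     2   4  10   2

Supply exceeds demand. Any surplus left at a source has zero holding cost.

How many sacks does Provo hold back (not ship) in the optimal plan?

An optimal plan:
  Reno->B3: 1 × £3 = £3
  Reno->B4: 56 × £4 = £224
  Provo->B2: 29 × £7 = £203
  Provo->B4: 21 × £3 = £63
  Dover->B3: 48 × £3 = £144
  Tempe->B1: 16 × £2 = £32
  Tempe->B2: 95 × £4 = £380
Total cost = £1049.
Provo ships 50 of its 50, leaving 0.

0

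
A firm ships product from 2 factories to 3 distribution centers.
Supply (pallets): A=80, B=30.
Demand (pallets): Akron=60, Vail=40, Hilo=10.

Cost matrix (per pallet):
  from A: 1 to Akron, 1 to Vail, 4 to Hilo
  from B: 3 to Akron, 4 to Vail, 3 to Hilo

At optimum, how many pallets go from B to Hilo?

Solving gives:
  A to Akron: 40 pallets
  A to Vail: 40 pallets
  B to Akron: 20 pallets
  B to Hilo: 10 pallets
Total cost = 170.
So B→Hilo carries 10 pallets.

10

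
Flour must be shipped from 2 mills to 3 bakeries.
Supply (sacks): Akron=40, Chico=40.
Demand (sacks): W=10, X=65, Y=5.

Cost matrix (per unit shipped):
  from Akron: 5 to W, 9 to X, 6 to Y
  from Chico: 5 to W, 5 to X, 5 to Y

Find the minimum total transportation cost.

505

An optimal shipping plan:
  Akron–W: 10 × 5 = 50
  Akron–X: 25 × 9 = 225
  Akron–Y: 5 × 6 = 30
  Chico–X: 40 × 5 = 200
Total = 50 + 225 + 30 + 200 = 505.
(Supply check: Akron ships 40; Chico ships 40.)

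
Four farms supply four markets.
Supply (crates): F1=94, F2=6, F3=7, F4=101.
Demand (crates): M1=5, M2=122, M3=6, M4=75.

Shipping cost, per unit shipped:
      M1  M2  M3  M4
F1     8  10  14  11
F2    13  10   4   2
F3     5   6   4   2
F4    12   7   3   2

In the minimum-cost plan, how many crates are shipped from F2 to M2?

Optimal shipments:
  F1–M1: 5 × 8 = 40
  F1–M2: 89 × 10 = 890
  F2–M4: 6 × 2 = 12
  F3–M2: 7 × 6 = 42
  F4–M2: 26 × 7 = 182
  F4–M3: 6 × 3 = 18
  F4–M4: 69 × 2 = 138
Total cost = 1322.
The route F2→M2 is not used.

0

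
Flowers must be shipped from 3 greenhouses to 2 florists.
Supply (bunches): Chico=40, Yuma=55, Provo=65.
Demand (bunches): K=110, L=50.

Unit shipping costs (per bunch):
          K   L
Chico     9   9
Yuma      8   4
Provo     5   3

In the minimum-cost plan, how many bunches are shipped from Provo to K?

65

Optimal shipments:
  Chico to K: 40 × 9 = 360
  Yuma to K: 5 × 8 = 40
  Yuma to L: 50 × 4 = 200
  Provo to K: 65 × 5 = 325
Total cost = 925.
So Provo→K carries 65 bunches.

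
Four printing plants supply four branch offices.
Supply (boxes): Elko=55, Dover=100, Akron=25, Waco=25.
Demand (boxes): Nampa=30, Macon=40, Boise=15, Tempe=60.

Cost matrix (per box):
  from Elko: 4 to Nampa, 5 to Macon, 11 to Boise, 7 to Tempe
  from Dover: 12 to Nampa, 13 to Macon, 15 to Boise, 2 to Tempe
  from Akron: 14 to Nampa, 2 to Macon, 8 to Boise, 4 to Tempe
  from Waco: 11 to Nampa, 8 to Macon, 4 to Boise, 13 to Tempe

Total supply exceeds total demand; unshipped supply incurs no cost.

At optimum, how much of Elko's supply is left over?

10

An optimal plan:
  Elko->Nampa: 30 boxes
  Elko->Macon: 15 boxes
  Dover->Tempe: 60 boxes
  Akron->Macon: 25 boxes
  Waco->Boise: 15 boxes
Total cost = 425.
Elko ships 45 of its 55, leaving 10.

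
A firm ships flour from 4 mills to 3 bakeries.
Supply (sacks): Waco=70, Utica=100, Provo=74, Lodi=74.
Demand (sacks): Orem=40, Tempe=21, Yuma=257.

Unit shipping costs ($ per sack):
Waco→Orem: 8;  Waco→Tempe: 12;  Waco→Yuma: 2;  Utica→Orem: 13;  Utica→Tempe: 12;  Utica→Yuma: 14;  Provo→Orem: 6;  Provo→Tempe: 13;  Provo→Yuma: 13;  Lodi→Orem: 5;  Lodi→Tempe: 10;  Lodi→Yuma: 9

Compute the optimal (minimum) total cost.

Optimal allocation:
  Waco→Yuma: 70 × $2 = $140
  Utica→Tempe: 21 × $12 = $252
  Utica→Yuma: 79 × $14 = $1106
  Provo→Orem: 40 × $6 = $240
  Provo→Yuma: 34 × $13 = $442
  Lodi→Yuma: 74 × $9 = $666
Total = 140 + 252 + 1106 + 240 + 442 + 666 = $2846.

2846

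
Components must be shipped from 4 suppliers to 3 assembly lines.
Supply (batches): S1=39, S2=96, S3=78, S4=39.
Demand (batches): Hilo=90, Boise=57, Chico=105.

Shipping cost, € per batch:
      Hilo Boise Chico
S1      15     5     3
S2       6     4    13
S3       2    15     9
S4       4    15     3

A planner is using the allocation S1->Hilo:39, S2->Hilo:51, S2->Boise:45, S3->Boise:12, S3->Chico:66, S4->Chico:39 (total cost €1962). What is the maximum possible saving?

921

Current plan cost = 39·15 + 51·6 + 45·4 + 12·15 + 66·9 + 39·3 = €1962.
Optimal plan:
  S1->Chico: 39 × €3 = €117
  S2->Hilo: 12 × €6 = €72
  S2->Boise: 57 × €4 = €228
  S2->Chico: 27 × €13 = €351
  S3->Hilo: 78 × €2 = €156
  S4->Chico: 39 × €3 = €117
Optimal cost = €1041.
Saving = 1962 − 1041 = €921.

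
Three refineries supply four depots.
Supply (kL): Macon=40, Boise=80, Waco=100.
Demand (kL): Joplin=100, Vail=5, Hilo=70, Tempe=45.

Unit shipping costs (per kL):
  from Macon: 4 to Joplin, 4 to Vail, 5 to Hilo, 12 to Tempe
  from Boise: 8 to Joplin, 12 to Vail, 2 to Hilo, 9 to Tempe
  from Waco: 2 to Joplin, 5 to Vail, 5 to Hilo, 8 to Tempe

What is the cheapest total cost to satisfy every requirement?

800

One minimum-cost allocation:
  Macon->Joplin: 35 × 4 = 140
  Macon->Vail: 5 × 4 = 20
  Boise->Hilo: 70 × 2 = 140
  Boise->Tempe: 10 × 9 = 90
  Waco->Joplin: 65 × 2 = 130
  Waco->Tempe: 35 × 8 = 280
Total = 140 + 20 + 140 + 90 + 130 + 280 = 800.
(Supply check: Macon ships 40; Boise ships 80; Waco ships 100.)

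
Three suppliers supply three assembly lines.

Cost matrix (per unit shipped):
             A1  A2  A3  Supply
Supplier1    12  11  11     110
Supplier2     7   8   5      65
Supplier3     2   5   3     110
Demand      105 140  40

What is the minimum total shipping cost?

Optimal allocation:
  Supplier1 to A2: 110 × 11 = 1210
  Supplier2 to A2: 25 × 8 = 200
  Supplier2 to A3: 40 × 5 = 200
  Supplier3 to A1: 105 × 2 = 210
  Supplier3 to A2: 5 × 5 = 25
Total = 1210 + 200 + 200 + 210 + 25 = 1845.
(Supply check: Supplier1 ships 110; Supplier2 ships 65; Supplier3 ships 110.)

1845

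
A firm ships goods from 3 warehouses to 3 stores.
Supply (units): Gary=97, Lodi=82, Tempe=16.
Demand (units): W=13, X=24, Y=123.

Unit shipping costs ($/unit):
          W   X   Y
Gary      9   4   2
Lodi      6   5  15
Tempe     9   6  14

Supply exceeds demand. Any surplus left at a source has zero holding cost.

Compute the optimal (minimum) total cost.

766

Optimal allocation:
  Gary to Y: 97 × $2 = $194
  Lodi to W: 13 × $6 = $78
  Lodi to X: 24 × $5 = $120
  Lodi to Y: 10 × $15 = $150
  Tempe to Y: 16 × $14 = $224
Total = 194 + 78 + 120 + 150 + 224 = $766.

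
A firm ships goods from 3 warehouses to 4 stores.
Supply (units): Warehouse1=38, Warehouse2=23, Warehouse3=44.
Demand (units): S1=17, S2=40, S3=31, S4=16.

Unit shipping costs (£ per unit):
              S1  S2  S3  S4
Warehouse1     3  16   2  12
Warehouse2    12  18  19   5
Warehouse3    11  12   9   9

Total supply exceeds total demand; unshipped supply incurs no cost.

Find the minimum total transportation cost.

755

A cheapest plan:
  Warehouse1→S1: 11 × £3 = £33
  Warehouse1→S3: 27 × £2 = £54
  Warehouse2→S1: 6 × £12 = £72
  Warehouse2→S4: 16 × £5 = £80
  Warehouse3→S2: 40 × £12 = £480
  Warehouse3→S3: 4 × £9 = £36
Total = 33 + 54 + 72 + 80 + 480 + 36 = £755.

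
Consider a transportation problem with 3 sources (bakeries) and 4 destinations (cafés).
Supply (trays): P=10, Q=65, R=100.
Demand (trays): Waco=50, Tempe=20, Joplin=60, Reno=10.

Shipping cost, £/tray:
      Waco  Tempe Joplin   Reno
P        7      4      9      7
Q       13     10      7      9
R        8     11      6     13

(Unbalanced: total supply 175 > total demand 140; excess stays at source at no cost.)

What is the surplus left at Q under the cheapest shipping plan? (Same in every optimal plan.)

Minimum-cost shipments:
  P–Tempe: 10 × £4 = £40
  Q–Tempe: 10 × £10 = £100
  Q–Joplin: 10 × £7 = £70
  Q–Reno: 10 × £9 = £90
  R–Waco: 50 × £8 = £400
  R–Joplin: 50 × £6 = £300
Total cost = £1000.
Q ships 30 of its 65, leaving 35.

35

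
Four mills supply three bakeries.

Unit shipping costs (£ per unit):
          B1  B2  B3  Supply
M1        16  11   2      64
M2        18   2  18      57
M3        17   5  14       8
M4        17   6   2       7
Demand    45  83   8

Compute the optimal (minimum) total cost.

1053

One minimum-cost allocation:
  M1->B1: 45 × £16 = £720
  M1->B2: 11 × £11 = £121
  M1->B3: 8 × £2 = £16
  M2->B2: 57 × £2 = £114
  M3->B2: 8 × £5 = £40
  M4->B2: 7 × £6 = £42
Total = 720 + 121 + 16 + 114 + 40 + 42 = £1053.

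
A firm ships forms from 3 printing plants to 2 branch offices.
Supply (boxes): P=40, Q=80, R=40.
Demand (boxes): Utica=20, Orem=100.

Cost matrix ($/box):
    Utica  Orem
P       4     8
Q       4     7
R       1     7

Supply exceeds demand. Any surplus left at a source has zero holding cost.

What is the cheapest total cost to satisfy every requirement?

Optimal allocation:
  Q->Orem: 80 × $7 = $560
  R->Utica: 20 × $1 = $20
  R->Orem: 20 × $7 = $140
Total = 560 + 20 + 140 = $720.
(Supply check: P ships 0; Q ships 80; R ships 40.)

720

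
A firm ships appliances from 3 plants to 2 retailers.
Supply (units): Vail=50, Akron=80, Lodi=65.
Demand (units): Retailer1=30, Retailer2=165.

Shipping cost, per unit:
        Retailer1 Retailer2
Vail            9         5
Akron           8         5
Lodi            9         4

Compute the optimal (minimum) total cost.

1000

A cheapest plan:
  Vail to Retailer2: 50 × 5 = 250
  Akron to Retailer1: 30 × 8 = 240
  Akron to Retailer2: 50 × 5 = 250
  Lodi to Retailer2: 65 × 4 = 260
Total = 250 + 240 + 250 + 260 = 1000.
(Supply check: Vail ships 50; Akron ships 80; Lodi ships 65.)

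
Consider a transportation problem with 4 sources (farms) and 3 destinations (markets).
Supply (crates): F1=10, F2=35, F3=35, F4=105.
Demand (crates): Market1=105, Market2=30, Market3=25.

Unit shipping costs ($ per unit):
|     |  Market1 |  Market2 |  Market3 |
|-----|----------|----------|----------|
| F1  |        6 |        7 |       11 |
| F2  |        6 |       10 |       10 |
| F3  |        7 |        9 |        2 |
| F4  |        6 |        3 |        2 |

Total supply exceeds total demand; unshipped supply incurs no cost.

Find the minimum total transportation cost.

A cheapest plan:
  F1–Market1: 10 × $6 = $60
  F2–Market1: 35 × $6 = $210
  F3–Market3: 25 × $2 = $50
  F4–Market1: 60 × $6 = $360
  F4–Market2: 30 × $3 = $90
Total = 60 + 210 + 50 + 360 + 90 = $770.

770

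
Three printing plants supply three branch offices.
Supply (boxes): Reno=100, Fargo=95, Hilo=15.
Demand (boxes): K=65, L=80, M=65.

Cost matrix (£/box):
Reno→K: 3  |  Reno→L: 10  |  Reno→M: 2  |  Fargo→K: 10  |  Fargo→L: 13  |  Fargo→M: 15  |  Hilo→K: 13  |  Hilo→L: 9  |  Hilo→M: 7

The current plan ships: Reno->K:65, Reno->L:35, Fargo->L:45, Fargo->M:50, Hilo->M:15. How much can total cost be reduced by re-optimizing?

470

Current plan cost = 65·3 + 35·10 + 45·13 + 50·15 + 15·7 = £1985.
Optimal plan:
  Reno–K: 35 × £3 = £105
  Reno–M: 65 × £2 = £130
  Fargo–K: 30 × £10 = £300
  Fargo–L: 65 × £13 = £845
  Hilo–L: 15 × £9 = £135
Optimal cost = £1515.
Saving = 1985 − 1515 = £470.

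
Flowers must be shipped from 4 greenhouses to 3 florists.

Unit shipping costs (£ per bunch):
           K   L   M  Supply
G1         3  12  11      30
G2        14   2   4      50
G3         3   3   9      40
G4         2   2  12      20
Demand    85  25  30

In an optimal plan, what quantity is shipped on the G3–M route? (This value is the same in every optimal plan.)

0

The minimum-cost plan:
  G1→K: 30 bunches
  G2→L: 20 bunches
  G2→M: 30 bunches
  G3→K: 40 bunches
  G4→K: 15 bunches
  G4→L: 5 bunches
Total cost = £410.
The route G3→M is not used.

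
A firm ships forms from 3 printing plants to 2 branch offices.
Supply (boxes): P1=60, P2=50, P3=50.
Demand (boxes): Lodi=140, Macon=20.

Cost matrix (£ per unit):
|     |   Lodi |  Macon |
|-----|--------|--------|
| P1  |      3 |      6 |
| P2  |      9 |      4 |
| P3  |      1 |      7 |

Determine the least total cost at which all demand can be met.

580

An optimal shipping plan:
  P1->Lodi: 60 × £3 = £180
  P2->Lodi: 30 × £9 = £270
  P2->Macon: 20 × £4 = £80
  P3->Lodi: 50 × £1 = £50
Total = 180 + 270 + 80 + 50 = £580.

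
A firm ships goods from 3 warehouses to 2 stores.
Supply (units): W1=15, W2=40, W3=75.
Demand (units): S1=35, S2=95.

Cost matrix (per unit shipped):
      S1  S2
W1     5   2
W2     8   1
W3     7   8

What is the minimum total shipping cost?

635

A cheapest plan:
  W1–S2: 15 × 2 = 30
  W2–S2: 40 × 1 = 40
  W3–S1: 35 × 7 = 245
  W3–S2: 40 × 8 = 320
Total = 30 + 40 + 245 + 320 = 635.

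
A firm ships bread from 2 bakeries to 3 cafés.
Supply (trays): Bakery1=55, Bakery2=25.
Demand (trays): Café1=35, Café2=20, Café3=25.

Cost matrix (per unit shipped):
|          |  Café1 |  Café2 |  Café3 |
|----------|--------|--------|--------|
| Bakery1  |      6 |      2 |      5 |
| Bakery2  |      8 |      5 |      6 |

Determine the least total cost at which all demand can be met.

One minimum-cost allocation:
  Bakery1 to Café1: 35 trays
  Bakery1 to Café2: 20 trays
  Bakery2 to Café3: 25 trays
Total cost = 400.

400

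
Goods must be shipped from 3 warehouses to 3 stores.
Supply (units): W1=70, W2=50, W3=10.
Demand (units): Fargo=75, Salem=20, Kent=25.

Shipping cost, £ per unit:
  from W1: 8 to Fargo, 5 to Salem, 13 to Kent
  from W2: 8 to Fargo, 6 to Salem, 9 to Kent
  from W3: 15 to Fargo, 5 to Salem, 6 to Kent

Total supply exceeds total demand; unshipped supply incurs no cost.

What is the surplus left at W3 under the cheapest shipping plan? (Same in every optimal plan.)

An optimal plan:
  W1 to Fargo: 40 × £8 = £320
  W1 to Salem: 20 × £5 = £100
  W2 to Fargo: 35 × £8 = £280
  W2 to Kent: 15 × £9 = £135
  W3 to Kent: 10 × £6 = £60
Total cost = £895.
W3 ships 10 of its 10, leaving 0.

0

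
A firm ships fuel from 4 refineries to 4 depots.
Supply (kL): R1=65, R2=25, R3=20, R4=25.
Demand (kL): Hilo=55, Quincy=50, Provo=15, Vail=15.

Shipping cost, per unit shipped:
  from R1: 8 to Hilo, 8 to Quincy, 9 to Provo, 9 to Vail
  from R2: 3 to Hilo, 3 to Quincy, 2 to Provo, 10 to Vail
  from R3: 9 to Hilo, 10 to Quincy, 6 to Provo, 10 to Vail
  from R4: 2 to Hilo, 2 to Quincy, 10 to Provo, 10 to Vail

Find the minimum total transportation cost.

795

One minimum-cost allocation:
  R1->Hilo: 25 × 8 = 200
  R1->Quincy: 25 × 8 = 200
  R1->Vail: 15 × 9 = 135
  R2->Hilo: 25 × 3 = 75
  R3->Hilo: 5 × 9 = 45
  R3->Provo: 15 × 6 = 90
  R4->Quincy: 25 × 2 = 50
Total = 200 + 200 + 135 + 75 + 45 + 90 + 50 = 795.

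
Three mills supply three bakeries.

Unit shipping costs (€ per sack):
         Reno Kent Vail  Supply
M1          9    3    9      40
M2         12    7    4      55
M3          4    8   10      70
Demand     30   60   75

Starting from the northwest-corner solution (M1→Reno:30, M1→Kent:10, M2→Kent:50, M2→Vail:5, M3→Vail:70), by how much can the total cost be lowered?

Current plan cost = 30·9 + 10·3 + 50·7 + 5·4 + 70·10 = €1370.
Optimal plan:
  M1–Kent: 40 × €3 = €120
  M2–Vail: 55 × €4 = €220
  M3–Reno: 30 × €4 = €120
  M3–Kent: 20 × €8 = €160
  M3–Vail: 20 × €10 = €200
Optimal cost = €820.
Saving = 1370 − 820 = €550.

550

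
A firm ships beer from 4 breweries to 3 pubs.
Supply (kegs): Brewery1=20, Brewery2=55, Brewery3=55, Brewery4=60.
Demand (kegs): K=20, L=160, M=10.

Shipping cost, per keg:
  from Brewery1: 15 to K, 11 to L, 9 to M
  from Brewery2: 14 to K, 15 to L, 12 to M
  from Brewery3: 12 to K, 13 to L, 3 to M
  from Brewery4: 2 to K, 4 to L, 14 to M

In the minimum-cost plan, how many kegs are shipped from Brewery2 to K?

0

Solving gives:
  Brewery1 to L: 20 × 11 = 220
  Brewery2 to L: 55 × 15 = 825
  Brewery3 to L: 45 × 13 = 585
  Brewery3 to M: 10 × 3 = 30
  Brewery4 to K: 20 × 2 = 40
  Brewery4 to L: 40 × 4 = 160
Total cost = 1860.
The route Brewery2→K is not used.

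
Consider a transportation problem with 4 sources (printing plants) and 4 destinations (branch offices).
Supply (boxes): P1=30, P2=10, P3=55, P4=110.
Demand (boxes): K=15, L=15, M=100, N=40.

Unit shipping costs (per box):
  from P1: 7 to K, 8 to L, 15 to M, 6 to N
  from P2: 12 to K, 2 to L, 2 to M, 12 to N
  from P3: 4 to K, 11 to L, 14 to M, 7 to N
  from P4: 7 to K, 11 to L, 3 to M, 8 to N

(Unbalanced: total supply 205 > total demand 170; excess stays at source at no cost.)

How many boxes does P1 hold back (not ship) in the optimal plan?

0

An optimal plan:
  P1→L: 5 boxes
  P1→N: 25 boxes
  P2→L: 10 boxes
  P3→K: 15 boxes
  P3→N: 15 boxes
  P4→M: 100 boxes
Total cost = 675.
P1 ships 30 of its 30, leaving 0.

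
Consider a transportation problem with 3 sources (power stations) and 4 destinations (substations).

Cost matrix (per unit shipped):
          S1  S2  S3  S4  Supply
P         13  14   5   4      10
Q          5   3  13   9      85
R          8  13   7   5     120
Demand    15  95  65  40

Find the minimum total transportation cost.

1140

An optimal shipping plan:
  P to S3: 10 × 5 = 50
  Q to S2: 85 × 3 = 255
  R to S1: 15 × 8 = 120
  R to S2: 10 × 13 = 130
  R to S3: 55 × 7 = 385
  R to S4: 40 × 5 = 200
Total = 50 + 255 + 120 + 130 + 385 + 200 = 1140.
(Supply check: P ships 10; Q ships 85; R ships 120.)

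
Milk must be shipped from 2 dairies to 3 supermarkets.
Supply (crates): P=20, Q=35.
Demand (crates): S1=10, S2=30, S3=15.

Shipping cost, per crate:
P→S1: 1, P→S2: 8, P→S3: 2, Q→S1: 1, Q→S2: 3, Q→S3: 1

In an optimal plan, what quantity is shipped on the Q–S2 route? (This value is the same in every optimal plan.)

30

The minimum-cost plan:
  P–S1: 10 × 1 = 10
  P–S3: 10 × 2 = 20
  Q–S2: 30 × 3 = 90
  Q–S3: 5 × 1 = 5
Total cost = 125.
So Q→S2 carries 30 crates.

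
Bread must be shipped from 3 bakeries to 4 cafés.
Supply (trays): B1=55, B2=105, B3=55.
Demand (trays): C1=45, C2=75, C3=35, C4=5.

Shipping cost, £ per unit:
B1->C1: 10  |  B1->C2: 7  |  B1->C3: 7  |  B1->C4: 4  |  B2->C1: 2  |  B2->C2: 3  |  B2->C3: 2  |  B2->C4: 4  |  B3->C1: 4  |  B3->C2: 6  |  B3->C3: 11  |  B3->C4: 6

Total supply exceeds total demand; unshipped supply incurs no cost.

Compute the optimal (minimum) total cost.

510

Optimal allocation:
  B1–C4: 5 × £4 = £20
  B2–C2: 70 × £3 = £210
  B2–C3: 35 × £2 = £70
  B3–C1: 45 × £4 = £180
  B3–C2: 5 × £6 = £30
Total = 20 + 210 + 70 + 180 + 30 = £510.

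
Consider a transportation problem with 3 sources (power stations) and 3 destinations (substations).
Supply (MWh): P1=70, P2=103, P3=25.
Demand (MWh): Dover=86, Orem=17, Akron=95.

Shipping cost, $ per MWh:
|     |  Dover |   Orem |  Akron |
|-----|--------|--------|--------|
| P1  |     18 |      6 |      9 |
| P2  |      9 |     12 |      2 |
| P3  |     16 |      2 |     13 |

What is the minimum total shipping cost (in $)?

An optimal shipping plan:
  P1→Akron: 70 × $9 = $630
  P2→Dover: 78 × $9 = $702
  P2→Akron: 25 × $2 = $50
  P3→Dover: 8 × $16 = $128
  P3→Orem: 17 × $2 = $34
Total = 630 + 702 + 50 + 128 + 34 = $1544.
(Supply check: P1 ships 70; P2 ships 103; P3 ships 25.)

1544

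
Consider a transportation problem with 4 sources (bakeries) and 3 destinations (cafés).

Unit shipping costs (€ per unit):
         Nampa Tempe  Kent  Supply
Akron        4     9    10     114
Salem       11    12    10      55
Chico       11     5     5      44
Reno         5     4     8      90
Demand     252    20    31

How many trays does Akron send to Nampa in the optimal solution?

114

Optimal shipments:
  Akron→Nampa: 114 × €4 = €456
  Salem→Nampa: 48 × €11 = €528
  Salem→Kent: 7 × €10 = €70
  Chico→Tempe: 20 × €5 = €100
  Chico→Kent: 24 × €5 = €120
  Reno→Nampa: 90 × €5 = €450
Total cost = €1724.
So Akron→Nampa carries 114 trays.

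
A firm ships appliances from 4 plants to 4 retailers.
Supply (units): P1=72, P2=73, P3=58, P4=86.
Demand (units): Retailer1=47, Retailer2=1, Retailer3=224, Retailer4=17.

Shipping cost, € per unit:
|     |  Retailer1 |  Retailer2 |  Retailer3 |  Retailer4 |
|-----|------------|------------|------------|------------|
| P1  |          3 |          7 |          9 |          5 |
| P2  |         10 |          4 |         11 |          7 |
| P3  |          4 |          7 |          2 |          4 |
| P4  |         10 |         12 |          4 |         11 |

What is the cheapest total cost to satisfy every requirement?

1554

An optimal shipping plan:
  P1 to Retailer1: 47 × €3 = €141
  P1 to Retailer3: 25 × €9 = €225
  P2 to Retailer2: 1 × €4 = €4
  P2 to Retailer3: 55 × €11 = €605
  P2 to Retailer4: 17 × €7 = €119
  P3 to Retailer3: 58 × €2 = €116
  P4 to Retailer3: 86 × €4 = €344
Total = 141 + 225 + 4 + 605 + 119 + 116 + 344 = €1554.
(Supply check: P1 ships 72; P2 ships 73; P3 ships 58; P4 ships 86.)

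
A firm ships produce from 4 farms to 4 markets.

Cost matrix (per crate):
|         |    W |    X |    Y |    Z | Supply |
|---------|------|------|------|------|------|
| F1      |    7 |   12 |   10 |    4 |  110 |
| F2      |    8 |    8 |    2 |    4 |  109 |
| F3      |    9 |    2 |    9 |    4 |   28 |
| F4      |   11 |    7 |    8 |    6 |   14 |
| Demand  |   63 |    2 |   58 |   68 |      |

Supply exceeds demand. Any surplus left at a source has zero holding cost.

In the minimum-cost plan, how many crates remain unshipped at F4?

14

Minimum-cost shipments:
  F1→W: 63 × 7 = 441
  F1→Z: 47 × 4 = 188
  F2→Y: 58 × 2 = 116
  F2→Z: 21 × 4 = 84
  F3→X: 2 × 2 = 4
Total cost = 833.
F4 ships 0 of its 14, leaving 14.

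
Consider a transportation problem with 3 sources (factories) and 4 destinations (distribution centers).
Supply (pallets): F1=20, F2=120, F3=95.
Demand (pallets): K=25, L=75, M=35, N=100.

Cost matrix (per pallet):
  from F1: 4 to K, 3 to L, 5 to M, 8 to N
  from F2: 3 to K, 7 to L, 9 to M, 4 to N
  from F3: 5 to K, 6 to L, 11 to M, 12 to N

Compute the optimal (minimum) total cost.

An optimal shipping plan:
  F1→M: 20 × 5 = 100
  F2→K: 5 × 3 = 15
  F2→M: 15 × 9 = 135
  F2→N: 100 × 4 = 400
  F3→K: 20 × 5 = 100
  F3→L: 75 × 6 = 450
Total = 100 + 15 + 135 + 400 + 100 + 450 = 1200.
(Supply check: F1 ships 20; F2 ships 120; F3 ships 95.)

1200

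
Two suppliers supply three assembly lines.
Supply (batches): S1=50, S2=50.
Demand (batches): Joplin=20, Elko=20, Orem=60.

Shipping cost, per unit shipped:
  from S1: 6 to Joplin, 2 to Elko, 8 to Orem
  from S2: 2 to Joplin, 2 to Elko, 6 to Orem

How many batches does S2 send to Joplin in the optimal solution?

The minimum-cost plan:
  S1→Elko: 20 batches
  S1→Orem: 30 batches
  S2→Joplin: 20 batches
  S2→Orem: 30 batches
Total cost = 500.
So S2→Joplin carries 20 batches.

20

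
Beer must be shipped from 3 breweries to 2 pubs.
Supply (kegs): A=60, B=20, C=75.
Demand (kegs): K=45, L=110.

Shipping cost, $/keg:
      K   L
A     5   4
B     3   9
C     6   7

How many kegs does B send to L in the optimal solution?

0

The minimum-cost plan:
  A→L: 60 kegs
  B→K: 20 kegs
  C→K: 25 kegs
  C→L: 50 kegs
Total cost = $800.
The route B→L is not used.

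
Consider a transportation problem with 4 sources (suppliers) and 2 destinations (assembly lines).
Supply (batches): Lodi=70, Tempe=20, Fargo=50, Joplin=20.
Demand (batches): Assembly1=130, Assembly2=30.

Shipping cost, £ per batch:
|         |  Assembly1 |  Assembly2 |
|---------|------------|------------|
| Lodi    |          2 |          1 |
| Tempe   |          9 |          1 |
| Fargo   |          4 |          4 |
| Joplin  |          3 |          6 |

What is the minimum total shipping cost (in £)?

Optimal allocation:
  Lodi–Assembly1: 60 batches
  Lodi–Assembly2: 10 batches
  Tempe–Assembly2: 20 batches
  Fargo–Assembly1: 50 batches
  Joplin–Assembly1: 20 batches
Total cost = £410.

410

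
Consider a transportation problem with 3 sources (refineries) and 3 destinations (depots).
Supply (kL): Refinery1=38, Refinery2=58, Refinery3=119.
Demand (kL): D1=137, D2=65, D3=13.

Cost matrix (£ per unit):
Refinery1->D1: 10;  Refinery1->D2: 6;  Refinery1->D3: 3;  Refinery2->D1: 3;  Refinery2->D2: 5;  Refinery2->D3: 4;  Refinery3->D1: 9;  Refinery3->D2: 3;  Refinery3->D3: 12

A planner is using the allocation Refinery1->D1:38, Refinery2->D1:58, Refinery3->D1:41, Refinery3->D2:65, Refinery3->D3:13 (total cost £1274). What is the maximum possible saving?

130

Current plan cost = 38·10 + 58·3 + 41·9 + 65·3 + 13·12 = £1274.
Optimal plan:
  Refinery1→D1: 25 × £10 = £250
  Refinery1→D3: 13 × £3 = £39
  Refinery2→D1: 58 × £3 = £174
  Refinery3→D1: 54 × £9 = £486
  Refinery3→D2: 65 × £3 = £195
Optimal cost = £1144.
Saving = 1274 − 1144 = £130.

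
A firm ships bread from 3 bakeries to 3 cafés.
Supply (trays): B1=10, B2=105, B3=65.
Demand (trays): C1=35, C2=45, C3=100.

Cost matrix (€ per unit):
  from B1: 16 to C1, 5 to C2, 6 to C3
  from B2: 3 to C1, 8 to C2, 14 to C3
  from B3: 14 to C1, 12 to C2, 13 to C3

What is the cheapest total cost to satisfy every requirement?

A cheapest plan:
  B1->C3: 10 × €6 = €60
  B2->C1: 35 × €3 = €105
  B2->C2: 45 × €8 = €360
  B2->C3: 25 × €14 = €350
  B3->C3: 65 × €13 = €845
Total = 60 + 105 + 360 + 350 + 845 = €1720.
(Supply check: B1 ships 10; B2 ships 105; B3 ships 65.)

1720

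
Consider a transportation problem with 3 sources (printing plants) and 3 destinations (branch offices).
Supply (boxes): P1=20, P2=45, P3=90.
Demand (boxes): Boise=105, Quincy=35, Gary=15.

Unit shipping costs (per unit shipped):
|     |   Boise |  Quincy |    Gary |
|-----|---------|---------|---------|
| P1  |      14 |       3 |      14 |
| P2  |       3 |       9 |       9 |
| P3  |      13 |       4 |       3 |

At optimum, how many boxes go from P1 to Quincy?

20

Solving gives:
  P1→Quincy: 20 boxes
  P2→Boise: 45 boxes
  P3→Boise: 60 boxes
  P3→Quincy: 15 boxes
  P3→Gary: 15 boxes
Total cost = 1080.
So P1→Quincy carries 20 boxes.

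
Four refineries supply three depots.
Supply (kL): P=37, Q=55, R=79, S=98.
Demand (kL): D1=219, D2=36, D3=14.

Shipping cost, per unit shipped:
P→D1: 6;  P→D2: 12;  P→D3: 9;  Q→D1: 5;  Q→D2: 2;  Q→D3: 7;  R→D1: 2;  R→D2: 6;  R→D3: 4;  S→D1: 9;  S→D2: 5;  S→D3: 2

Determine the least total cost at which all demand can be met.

Optimal allocation:
  P to D1: 37 × 6 = 222
  Q to D1: 55 × 5 = 275
  R to D1: 79 × 2 = 158
  S to D1: 48 × 9 = 432
  S to D2: 36 × 5 = 180
  S to D3: 14 × 2 = 28
Total = 222 + 275 + 158 + 432 + 180 + 28 = 1295.
(Supply check: P ships 37; Q ships 55; R ships 79; S ships 98.)

1295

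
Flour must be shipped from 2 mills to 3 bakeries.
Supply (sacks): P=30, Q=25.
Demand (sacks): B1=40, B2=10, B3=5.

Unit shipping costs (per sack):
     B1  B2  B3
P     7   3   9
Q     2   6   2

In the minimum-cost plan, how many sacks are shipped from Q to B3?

5

Optimal shipments:
  P->B1: 20 × 7 = 140
  P->B2: 10 × 3 = 30
  Q->B1: 20 × 2 = 40
  Q->B3: 5 × 2 = 10
Total cost = 220.
So Q→B3 carries 5 sacks.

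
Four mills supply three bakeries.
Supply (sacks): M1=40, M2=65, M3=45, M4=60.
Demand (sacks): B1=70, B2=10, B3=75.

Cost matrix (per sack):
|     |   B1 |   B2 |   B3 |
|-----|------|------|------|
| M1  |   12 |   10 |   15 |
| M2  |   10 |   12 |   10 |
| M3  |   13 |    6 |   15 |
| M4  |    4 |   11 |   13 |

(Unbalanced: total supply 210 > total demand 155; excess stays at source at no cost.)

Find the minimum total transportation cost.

A cheapest plan:
  M1 to B1: 10 × 12 = 120
  M2 to B3: 65 × 10 = 650
  M3 to B2: 10 × 6 = 60
  M3 to B3: 10 × 15 = 150
  M4 to B1: 60 × 4 = 240
Total = 120 + 650 + 60 + 150 + 240 = 1220.
(Supply check: M1 ships 10; M2 ships 65; M3 ships 20; M4 ships 60.)

1220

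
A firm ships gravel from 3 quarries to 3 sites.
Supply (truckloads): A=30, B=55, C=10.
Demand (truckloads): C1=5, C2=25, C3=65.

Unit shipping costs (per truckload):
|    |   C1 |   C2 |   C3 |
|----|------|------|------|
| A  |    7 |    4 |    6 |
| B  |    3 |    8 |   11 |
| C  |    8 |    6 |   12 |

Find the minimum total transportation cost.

A cheapest plan:
  A to C3: 30 × 6 = 180
  B to C1: 5 × 3 = 15
  B to C2: 15 × 8 = 120
  B to C3: 35 × 11 = 385
  C to C2: 10 × 6 = 60
Total = 180 + 15 + 120 + 385 + 60 = 760.
(Supply check: A ships 30; B ships 55; C ships 10.)

760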